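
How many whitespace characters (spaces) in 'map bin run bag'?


\s matches whitespace characters (spaces, tabs, etc.).
Text: 'map bin run bag'
This text has 4 words separated by spaces.
Number of spaces = number of words - 1 = 4 - 1 = 3

3


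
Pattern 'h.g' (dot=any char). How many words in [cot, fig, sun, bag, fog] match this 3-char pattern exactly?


Pattern 'h.g' means: starts with 'h', any single char, ends with 'g'.
Checking each word (must be exactly 3 chars):
  'cot' (len=3): no
  'fig' (len=3): no
  'sun' (len=3): no
  'bag' (len=3): no
  'fog' (len=3): no
Matching words: []
Total: 0

0


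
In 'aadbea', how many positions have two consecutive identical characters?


Looking for consecutive identical characters in 'aadbea':
  pos 0-1: 'a' vs 'a' -> MATCH ('aa')
  pos 1-2: 'a' vs 'd' -> different
  pos 2-3: 'd' vs 'b' -> different
  pos 3-4: 'b' vs 'e' -> different
  pos 4-5: 'e' vs 'a' -> different
Consecutive identical pairs: ['aa']
Count: 1

1


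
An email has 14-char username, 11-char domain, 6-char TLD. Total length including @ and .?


An email address has format: username@domain.tld
Username length: 14
'@' character: 1
Domain length: 11
'.' character: 1
TLD length: 6
Total = 14 + 1 + 11 + 1 + 6 = 33

33


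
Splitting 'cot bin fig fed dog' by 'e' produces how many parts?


Splitting by 'e' breaks the string at each occurrence of the separator.
Text: 'cot bin fig fed dog'
Parts after split:
  Part 1: 'cot bin fig f'
  Part 2: 'd dog'
Total parts: 2

2


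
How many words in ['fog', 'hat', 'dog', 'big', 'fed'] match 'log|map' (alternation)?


Alternation 'log|map' matches either 'log' or 'map'.
Checking each word:
  'fog' -> no
  'hat' -> no
  'dog' -> no
  'big' -> no
  'fed' -> no
Matches: []
Count: 0

0


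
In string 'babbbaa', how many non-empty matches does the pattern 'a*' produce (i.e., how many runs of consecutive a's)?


Pattern 'a*' matches zero or more a's. We want non-empty runs of consecutive a's.
String: 'babbbaa'
Walking through the string to find runs of a's:
  Run 1: positions 1-1 -> 'a'
  Run 2: positions 5-6 -> 'aa'
Non-empty runs found: ['a', 'aa']
Count: 2

2


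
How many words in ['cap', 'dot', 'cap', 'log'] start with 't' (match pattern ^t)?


Pattern ^t anchors to start of word. Check which words begin with 't':
  'cap' -> no
  'dot' -> no
  'cap' -> no
  'log' -> no
Matching words: []
Count: 0

0


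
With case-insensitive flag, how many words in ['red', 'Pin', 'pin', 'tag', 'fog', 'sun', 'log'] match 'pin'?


Case-insensitive matching: compare each word's lowercase form to 'pin'.
  'red' -> lower='red' -> no
  'Pin' -> lower='pin' -> MATCH
  'pin' -> lower='pin' -> MATCH
  'tag' -> lower='tag' -> no
  'fog' -> lower='fog' -> no
  'sun' -> lower='sun' -> no
  'log' -> lower='log' -> no
Matches: ['Pin', 'pin']
Count: 2

2


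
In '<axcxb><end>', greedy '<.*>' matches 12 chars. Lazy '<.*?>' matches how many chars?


Greedy '<.*>' tries to match as MUCH as possible.
Lazy '<.*?>' tries to match as LITTLE as possible.

String: '<axcxb><end>'
Greedy '<.*>' starts at first '<' and extends to the LAST '>': '<axcxb><end>' (12 chars)
Lazy '<.*?>' starts at first '<' and stops at the FIRST '>': '<axcxb>' (7 chars)

7


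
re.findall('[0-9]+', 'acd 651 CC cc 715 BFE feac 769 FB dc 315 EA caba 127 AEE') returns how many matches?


Pattern '[0-9]+' finds one or more digits.
Text: 'acd 651 CC cc 715 BFE feac 769 FB dc 315 EA caba 127 AEE'
Scanning for matches:
  Match 1: '651'
  Match 2: '715'
  Match 3: '769'
  Match 4: '315'
  Match 5: '127'
Total matches: 5

5


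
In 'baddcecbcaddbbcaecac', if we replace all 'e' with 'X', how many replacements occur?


re.sub('e', 'X', text) replaces every occurrence of 'e' with 'X'.
Text: 'baddcecbcaddbbcaecac'
Scanning for 'e':
  pos 5: 'e' -> replacement #1
  pos 16: 'e' -> replacement #2
Total replacements: 2

2


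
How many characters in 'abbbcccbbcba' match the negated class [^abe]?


Negated class [^abe] matches any char NOT in {a, b, e}
Scanning 'abbbcccbbcba':
  pos 0: 'a' -> no (excluded)
  pos 1: 'b' -> no (excluded)
  pos 2: 'b' -> no (excluded)
  pos 3: 'b' -> no (excluded)
  pos 4: 'c' -> MATCH
  pos 5: 'c' -> MATCH
  pos 6: 'c' -> MATCH
  pos 7: 'b' -> no (excluded)
  pos 8: 'b' -> no (excluded)
  pos 9: 'c' -> MATCH
  pos 10: 'b' -> no (excluded)
  pos 11: 'a' -> no (excluded)
Total matches: 4

4


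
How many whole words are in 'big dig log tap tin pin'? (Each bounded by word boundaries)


Word boundaries (\b) mark the start/end of each word.
Text: 'big dig log tap tin pin'
Splitting by whitespace:
  Word 1: 'big'
  Word 2: 'dig'
  Word 3: 'log'
  Word 4: 'tap'
  Word 5: 'tin'
  Word 6: 'pin'
Total whole words: 6

6


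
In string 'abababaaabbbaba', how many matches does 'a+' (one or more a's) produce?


Pattern 'a+' matches one or more consecutive a's.
String: 'abababaaabbbaba'
Scanning for runs of a:
  Match 1: 'a' (length 1)
  Match 2: 'a' (length 1)
  Match 3: 'a' (length 1)
  Match 4: 'aaa' (length 3)
  Match 5: 'a' (length 1)
  Match 6: 'a' (length 1)
Total matches: 6

6


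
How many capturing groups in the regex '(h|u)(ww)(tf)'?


To count capturing groups, count each '(' that starts a group.
Pattern: '(h|u)(ww)(tf)'
Walking through the pattern:
  Position 0: '(' -> group #1
  Position 5: '(' -> group #2
  Position 9: '(' -> group #3
Total capturing groups: 3

3


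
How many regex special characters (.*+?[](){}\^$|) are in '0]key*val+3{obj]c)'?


Regex special characters are: . * + ? [ ] ( ) { } \ ^ $ |
Scanning '0]key*val+3{obj]c)':
  pos 1: ']' -> SPECIAL
  pos 5: '*' -> SPECIAL
  pos 9: '+' -> SPECIAL
  pos 11: '{' -> SPECIAL
  pos 15: ']' -> SPECIAL
  pos 17: ')' -> SPECIAL
Special chars found: [']', '*', '+', '{', ']', ')']
Total: 6

6


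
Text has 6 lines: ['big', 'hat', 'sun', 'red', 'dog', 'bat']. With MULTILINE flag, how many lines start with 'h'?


With MULTILINE flag, ^ matches the start of each line.
Lines: ['big', 'hat', 'sun', 'red', 'dog', 'bat']
Checking which lines start with 'h':
  Line 1: 'big' -> no
  Line 2: 'hat' -> MATCH
  Line 3: 'sun' -> no
  Line 4: 'red' -> no
  Line 5: 'dog' -> no
  Line 6: 'bat' -> no
Matching lines: ['hat']
Count: 1

1


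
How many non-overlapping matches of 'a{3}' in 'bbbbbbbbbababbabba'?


Pattern 'a{3}' matches exactly 3 consecutive a's (greedy, non-overlapping).
String: 'bbbbbbbbbababbabba'
Scanning for runs of a's:
  Run at pos 9: 'a' (length 1) -> 0 match(es)
  Run at pos 11: 'a' (length 1) -> 0 match(es)
  Run at pos 14: 'a' (length 1) -> 0 match(es)
  Run at pos 17: 'a' (length 1) -> 0 match(es)
Matches found: []
Total: 0

0


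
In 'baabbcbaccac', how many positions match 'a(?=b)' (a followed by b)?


Lookahead 'a(?=b)' matches 'a' only when followed by 'b'.
String: 'baabbcbaccac'
Checking each position where char is 'a':
  pos 1: 'a' -> no (next='a')
  pos 2: 'a' -> MATCH (next='b')
  pos 7: 'a' -> no (next='c')
  pos 10: 'a' -> no (next='c')
Matching positions: [2]
Count: 1

1


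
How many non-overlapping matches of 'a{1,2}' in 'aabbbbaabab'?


Pattern 'a{1,2}' matches between 1 and 2 consecutive a's (greedy).
String: 'aabbbbaabab'
Finding runs of a's and applying greedy matching:
  Run at pos 0: 'aa' (length 2)
  Run at pos 6: 'aa' (length 2)
  Run at pos 9: 'a' (length 1)
Matches: ['aa', 'aa', 'a']
Count: 3

3


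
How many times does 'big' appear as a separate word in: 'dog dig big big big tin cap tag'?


Scanning each word for exact match 'big':
  Word 1: 'dog' -> no
  Word 2: 'dig' -> no
  Word 3: 'big' -> MATCH
  Word 4: 'big' -> MATCH
  Word 5: 'big' -> MATCH
  Word 6: 'tin' -> no
  Word 7: 'cap' -> no
  Word 8: 'tag' -> no
Total matches: 3

3


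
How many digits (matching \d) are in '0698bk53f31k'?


\d matches any digit 0-9.
Scanning '0698bk53f31k':
  pos 0: '0' -> DIGIT
  pos 1: '6' -> DIGIT
  pos 2: '9' -> DIGIT
  pos 3: '8' -> DIGIT
  pos 6: '5' -> DIGIT
  pos 7: '3' -> DIGIT
  pos 9: '3' -> DIGIT
  pos 10: '1' -> DIGIT
Digits found: ['0', '6', '9', '8', '5', '3', '3', '1']
Total: 8

8


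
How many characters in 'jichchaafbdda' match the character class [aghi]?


Character class [aghi] matches any of: {a, g, h, i}
Scanning string 'jichchaafbdda' character by character:
  pos 0: 'j' -> no
  pos 1: 'i' -> MATCH
  pos 2: 'c' -> no
  pos 3: 'h' -> MATCH
  pos 4: 'c' -> no
  pos 5: 'h' -> MATCH
  pos 6: 'a' -> MATCH
  pos 7: 'a' -> MATCH
  pos 8: 'f' -> no
  pos 9: 'b' -> no
  pos 10: 'd' -> no
  pos 11: 'd' -> no
  pos 12: 'a' -> MATCH
Total matches: 6

6


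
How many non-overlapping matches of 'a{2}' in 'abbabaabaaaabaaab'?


Pattern 'a{2}' matches exactly 2 consecutive a's (greedy, non-overlapping).
String: 'abbabaabaaaabaaab'
Scanning for runs of a's:
  Run at pos 0: 'a' (length 1) -> 0 match(es)
  Run at pos 3: 'a' (length 1) -> 0 match(es)
  Run at pos 5: 'aa' (length 2) -> 1 match(es)
  Run at pos 8: 'aaaa' (length 4) -> 2 match(es)
  Run at pos 13: 'aaa' (length 3) -> 1 match(es)
Matches found: ['aa', 'aa', 'aa', 'aa']
Total: 4

4


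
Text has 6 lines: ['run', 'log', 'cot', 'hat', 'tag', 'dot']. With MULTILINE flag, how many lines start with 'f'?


With MULTILINE flag, ^ matches the start of each line.
Lines: ['run', 'log', 'cot', 'hat', 'tag', 'dot']
Checking which lines start with 'f':
  Line 1: 'run' -> no
  Line 2: 'log' -> no
  Line 3: 'cot' -> no
  Line 4: 'hat' -> no
  Line 5: 'tag' -> no
  Line 6: 'dot' -> no
Matching lines: []
Count: 0

0


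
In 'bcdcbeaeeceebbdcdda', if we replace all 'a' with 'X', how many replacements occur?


re.sub('a', 'X', text) replaces every occurrence of 'a' with 'X'.
Text: 'bcdcbeaeeceebbdcdda'
Scanning for 'a':
  pos 6: 'a' -> replacement #1
  pos 18: 'a' -> replacement #2
Total replacements: 2

2


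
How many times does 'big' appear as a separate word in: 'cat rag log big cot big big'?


Scanning each word for exact match 'big':
  Word 1: 'cat' -> no
  Word 2: 'rag' -> no
  Word 3: 'log' -> no
  Word 4: 'big' -> MATCH
  Word 5: 'cot' -> no
  Word 6: 'big' -> MATCH
  Word 7: 'big' -> MATCH
Total matches: 3

3


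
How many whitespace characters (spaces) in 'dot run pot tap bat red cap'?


\s matches whitespace characters (spaces, tabs, etc.).
Text: 'dot run pot tap bat red cap'
This text has 7 words separated by spaces.
Number of spaces = number of words - 1 = 7 - 1 = 6

6


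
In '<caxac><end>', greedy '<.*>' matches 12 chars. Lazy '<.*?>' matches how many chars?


Greedy '<.*>' tries to match as MUCH as possible.
Lazy '<.*?>' tries to match as LITTLE as possible.

String: '<caxac><end>'
Greedy '<.*>' starts at first '<' and extends to the LAST '>': '<caxac><end>' (12 chars)
Lazy '<.*?>' starts at first '<' and stops at the FIRST '>': '<caxac>' (7 chars)

7


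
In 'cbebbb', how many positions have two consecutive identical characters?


Looking for consecutive identical characters in 'cbebbb':
  pos 0-1: 'c' vs 'b' -> different
  pos 1-2: 'b' vs 'e' -> different
  pos 2-3: 'e' vs 'b' -> different
  pos 3-4: 'b' vs 'b' -> MATCH ('bb')
  pos 4-5: 'b' vs 'b' -> MATCH ('bb')
Consecutive identical pairs: ['bb', 'bb']
Count: 2

2


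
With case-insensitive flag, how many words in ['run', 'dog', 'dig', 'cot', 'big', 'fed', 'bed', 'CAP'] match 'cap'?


Case-insensitive matching: compare each word's lowercase form to 'cap'.
  'run' -> lower='run' -> no
  'dog' -> lower='dog' -> no
  'dig' -> lower='dig' -> no
  'cot' -> lower='cot' -> no
  'big' -> lower='big' -> no
  'fed' -> lower='fed' -> no
  'bed' -> lower='bed' -> no
  'CAP' -> lower='cap' -> MATCH
Matches: ['CAP']
Count: 1

1


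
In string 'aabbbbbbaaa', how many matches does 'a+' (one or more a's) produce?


Pattern 'a+' matches one or more consecutive a's.
String: 'aabbbbbbaaa'
Scanning for runs of a:
  Match 1: 'aa' (length 2)
  Match 2: 'aaa' (length 3)
Total matches: 2

2


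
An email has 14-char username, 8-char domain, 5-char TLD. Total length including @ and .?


An email address has format: username@domain.tld
Username length: 14
'@' character: 1
Domain length: 8
'.' character: 1
TLD length: 5
Total = 14 + 1 + 8 + 1 + 5 = 29

29


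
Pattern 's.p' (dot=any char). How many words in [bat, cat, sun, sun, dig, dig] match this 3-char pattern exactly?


Pattern 's.p' means: starts with 's', any single char, ends with 'p'.
Checking each word (must be exactly 3 chars):
  'bat' (len=3): no
  'cat' (len=3): no
  'sun' (len=3): no
  'sun' (len=3): no
  'dig' (len=3): no
  'dig' (len=3): no
Matching words: []
Total: 0

0


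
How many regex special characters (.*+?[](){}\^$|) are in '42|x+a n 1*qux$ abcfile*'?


Regex special characters are: . * + ? [ ] ( ) { } \ ^ $ |
Scanning '42|x+a n 1*qux$ abcfile*':
  pos 2: '|' -> SPECIAL
  pos 4: '+' -> SPECIAL
  pos 10: '*' -> SPECIAL
  pos 14: '$' -> SPECIAL
  pos 23: '*' -> SPECIAL
Special chars found: ['|', '+', '*', '$', '*']
Total: 5

5


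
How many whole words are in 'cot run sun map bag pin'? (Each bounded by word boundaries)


Word boundaries (\b) mark the start/end of each word.
Text: 'cot run sun map bag pin'
Splitting by whitespace:
  Word 1: 'cot'
  Word 2: 'run'
  Word 3: 'sun'
  Word 4: 'map'
  Word 5: 'bag'
  Word 6: 'pin'
Total whole words: 6

6


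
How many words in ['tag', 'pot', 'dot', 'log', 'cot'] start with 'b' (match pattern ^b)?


Pattern ^b anchors to start of word. Check which words begin with 'b':
  'tag' -> no
  'pot' -> no
  'dot' -> no
  'log' -> no
  'cot' -> no
Matching words: []
Count: 0

0


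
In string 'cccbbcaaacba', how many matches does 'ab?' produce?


Pattern 'ab?' matches 'a' optionally followed by 'b'.
String: 'cccbbcaaacba'
Scanning left to right for 'a' then checking next char:
  Match 1: 'a' (a not followed by b)
  Match 2: 'a' (a not followed by b)
  Match 3: 'a' (a not followed by b)
  Match 4: 'a' (a not followed by b)
Total matches: 4

4


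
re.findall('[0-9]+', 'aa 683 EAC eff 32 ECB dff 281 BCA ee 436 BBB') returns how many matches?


Pattern '[0-9]+' finds one or more digits.
Text: 'aa 683 EAC eff 32 ECB dff 281 BCA ee 436 BBB'
Scanning for matches:
  Match 1: '683'
  Match 2: '32'
  Match 3: '281'
  Match 4: '436'
Total matches: 4

4


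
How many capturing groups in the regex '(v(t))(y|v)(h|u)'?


To count capturing groups, count each '(' that starts a group.
Pattern: '(v(t))(y|v)(h|u)'
Walking through the pattern:
  Position 0: '(' -> group #1
  Position 2: '(' -> group #2
  Position 6: '(' -> group #3
  Position 11: '(' -> group #4
Total capturing groups: 4

4


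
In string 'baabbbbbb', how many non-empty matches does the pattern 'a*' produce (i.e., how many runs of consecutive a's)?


Pattern 'a*' matches zero or more a's. We want non-empty runs of consecutive a's.
String: 'baabbbbbb'
Walking through the string to find runs of a's:
  Run 1: positions 1-2 -> 'aa'
Non-empty runs found: ['aa']
Count: 1

1


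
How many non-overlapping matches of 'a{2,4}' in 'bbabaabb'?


Pattern 'a{2,4}' matches between 2 and 4 consecutive a's (greedy).
String: 'bbabaabb'
Finding runs of a's and applying greedy matching:
  Run at pos 2: 'a' (length 1)
  Run at pos 4: 'aa' (length 2)
Matches: ['aa']
Count: 1

1


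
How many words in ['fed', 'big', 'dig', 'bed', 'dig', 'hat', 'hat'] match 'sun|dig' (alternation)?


Alternation 'sun|dig' matches either 'sun' or 'dig'.
Checking each word:
  'fed' -> no
  'big' -> no
  'dig' -> MATCH
  'bed' -> no
  'dig' -> MATCH
  'hat' -> no
  'hat' -> no
Matches: ['dig', 'dig']
Count: 2

2


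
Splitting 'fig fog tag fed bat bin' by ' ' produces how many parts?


Splitting by ' ' breaks the string at each occurrence of the separator.
Text: 'fig fog tag fed bat bin'
Parts after split:
  Part 1: 'fig'
  Part 2: 'fog'
  Part 3: 'tag'
  Part 4: 'fed'
  Part 5: 'bat'
  Part 6: 'bin'
Total parts: 6

6


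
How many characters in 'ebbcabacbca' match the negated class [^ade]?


Negated class [^ade] matches any char NOT in {a, d, e}
Scanning 'ebbcabacbca':
  pos 0: 'e' -> no (excluded)
  pos 1: 'b' -> MATCH
  pos 2: 'b' -> MATCH
  pos 3: 'c' -> MATCH
  pos 4: 'a' -> no (excluded)
  pos 5: 'b' -> MATCH
  pos 6: 'a' -> no (excluded)
  pos 7: 'c' -> MATCH
  pos 8: 'b' -> MATCH
  pos 9: 'c' -> MATCH
  pos 10: 'a' -> no (excluded)
Total matches: 7

7


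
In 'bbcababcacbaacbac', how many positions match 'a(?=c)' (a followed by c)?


Lookahead 'a(?=c)' matches 'a' only when followed by 'c'.
String: 'bbcababcacbaacbac'
Checking each position where char is 'a':
  pos 3: 'a' -> no (next='b')
  pos 5: 'a' -> no (next='b')
  pos 8: 'a' -> MATCH (next='c')
  pos 11: 'a' -> no (next='a')
  pos 12: 'a' -> MATCH (next='c')
  pos 15: 'a' -> MATCH (next='c')
Matching positions: [8, 12, 15]
Count: 3

3


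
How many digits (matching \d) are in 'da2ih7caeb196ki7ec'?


\d matches any digit 0-9.
Scanning 'da2ih7caeb196ki7ec':
  pos 2: '2' -> DIGIT
  pos 5: '7' -> DIGIT
  pos 10: '1' -> DIGIT
  pos 11: '9' -> DIGIT
  pos 12: '6' -> DIGIT
  pos 15: '7' -> DIGIT
Digits found: ['2', '7', '1', '9', '6', '7']
Total: 6

6


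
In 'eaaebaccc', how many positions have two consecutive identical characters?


Looking for consecutive identical characters in 'eaaebaccc':
  pos 0-1: 'e' vs 'a' -> different
  pos 1-2: 'a' vs 'a' -> MATCH ('aa')
  pos 2-3: 'a' vs 'e' -> different
  pos 3-4: 'e' vs 'b' -> different
  pos 4-5: 'b' vs 'a' -> different
  pos 5-6: 'a' vs 'c' -> different
  pos 6-7: 'c' vs 'c' -> MATCH ('cc')
  pos 7-8: 'c' vs 'c' -> MATCH ('cc')
Consecutive identical pairs: ['aa', 'cc', 'cc']
Count: 3

3


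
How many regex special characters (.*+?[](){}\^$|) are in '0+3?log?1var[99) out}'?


Regex special characters are: . * + ? [ ] ( ) { } \ ^ $ |
Scanning '0+3?log?1var[99) out}':
  pos 1: '+' -> SPECIAL
  pos 3: '?' -> SPECIAL
  pos 7: '?' -> SPECIAL
  pos 12: '[' -> SPECIAL
  pos 15: ')' -> SPECIAL
  pos 20: '}' -> SPECIAL
Special chars found: ['+', '?', '?', '[', ')', '}']
Total: 6

6


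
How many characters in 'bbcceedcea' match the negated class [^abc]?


Negated class [^abc] matches any char NOT in {a, b, c}
Scanning 'bbcceedcea':
  pos 0: 'b' -> no (excluded)
  pos 1: 'b' -> no (excluded)
  pos 2: 'c' -> no (excluded)
  pos 3: 'c' -> no (excluded)
  pos 4: 'e' -> MATCH
  pos 5: 'e' -> MATCH
  pos 6: 'd' -> MATCH
  pos 7: 'c' -> no (excluded)
  pos 8: 'e' -> MATCH
  pos 9: 'a' -> no (excluded)
Total matches: 4

4


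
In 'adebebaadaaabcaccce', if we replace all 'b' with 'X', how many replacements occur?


re.sub('b', 'X', text) replaces every occurrence of 'b' with 'X'.
Text: 'adebebaadaaabcaccce'
Scanning for 'b':
  pos 3: 'b' -> replacement #1
  pos 5: 'b' -> replacement #2
  pos 12: 'b' -> replacement #3
Total replacements: 3

3


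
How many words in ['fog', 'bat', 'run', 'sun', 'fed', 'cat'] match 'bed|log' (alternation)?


Alternation 'bed|log' matches either 'bed' or 'log'.
Checking each word:
  'fog' -> no
  'bat' -> no
  'run' -> no
  'sun' -> no
  'fed' -> no
  'cat' -> no
Matches: []
Count: 0

0


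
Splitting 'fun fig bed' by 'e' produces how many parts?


Splitting by 'e' breaks the string at each occurrence of the separator.
Text: 'fun fig bed'
Parts after split:
  Part 1: 'fun fig b'
  Part 2: 'd'
Total parts: 2

2


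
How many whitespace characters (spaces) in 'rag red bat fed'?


\s matches whitespace characters (spaces, tabs, etc.).
Text: 'rag red bat fed'
This text has 4 words separated by spaces.
Number of spaces = number of words - 1 = 4 - 1 = 3

3


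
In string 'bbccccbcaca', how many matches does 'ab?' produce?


Pattern 'ab?' matches 'a' optionally followed by 'b'.
String: 'bbccccbcaca'
Scanning left to right for 'a' then checking next char:
  Match 1: 'a' (a not followed by b)
  Match 2: 'a' (a not followed by b)
Total matches: 2

2


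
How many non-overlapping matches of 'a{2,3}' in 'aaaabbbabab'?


Pattern 'a{2,3}' matches between 2 and 3 consecutive a's (greedy).
String: 'aaaabbbabab'
Finding runs of a's and applying greedy matching:
  Run at pos 0: 'aaaa' (length 4)
  Run at pos 7: 'a' (length 1)
  Run at pos 9: 'a' (length 1)
Matches: ['aaa']
Count: 1

1


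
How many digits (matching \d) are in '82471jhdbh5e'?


\d matches any digit 0-9.
Scanning '82471jhdbh5e':
  pos 0: '8' -> DIGIT
  pos 1: '2' -> DIGIT
  pos 2: '4' -> DIGIT
  pos 3: '7' -> DIGIT
  pos 4: '1' -> DIGIT
  pos 10: '5' -> DIGIT
Digits found: ['8', '2', '4', '7', '1', '5']
Total: 6

6


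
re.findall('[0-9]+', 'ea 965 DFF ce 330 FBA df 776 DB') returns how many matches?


Pattern '[0-9]+' finds one or more digits.
Text: 'ea 965 DFF ce 330 FBA df 776 DB'
Scanning for matches:
  Match 1: '965'
  Match 2: '330'
  Match 3: '776'
Total matches: 3

3


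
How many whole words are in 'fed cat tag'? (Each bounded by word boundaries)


Word boundaries (\b) mark the start/end of each word.
Text: 'fed cat tag'
Splitting by whitespace:
  Word 1: 'fed'
  Word 2: 'cat'
  Word 3: 'tag'
Total whole words: 3

3


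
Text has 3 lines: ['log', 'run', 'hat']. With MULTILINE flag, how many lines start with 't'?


With MULTILINE flag, ^ matches the start of each line.
Lines: ['log', 'run', 'hat']
Checking which lines start with 't':
  Line 1: 'log' -> no
  Line 2: 'run' -> no
  Line 3: 'hat' -> no
Matching lines: []
Count: 0

0


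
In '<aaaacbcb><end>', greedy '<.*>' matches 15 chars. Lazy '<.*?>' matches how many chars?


Greedy '<.*>' tries to match as MUCH as possible.
Lazy '<.*?>' tries to match as LITTLE as possible.

String: '<aaaacbcb><end>'
Greedy '<.*>' starts at first '<' and extends to the LAST '>': '<aaaacbcb><end>' (15 chars)
Lazy '<.*?>' starts at first '<' and stops at the FIRST '>': '<aaaacbcb>' (10 chars)

10


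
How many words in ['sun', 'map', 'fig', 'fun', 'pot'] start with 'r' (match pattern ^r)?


Pattern ^r anchors to start of word. Check which words begin with 'r':
  'sun' -> no
  'map' -> no
  'fig' -> no
  'fun' -> no
  'pot' -> no
Matching words: []
Count: 0

0


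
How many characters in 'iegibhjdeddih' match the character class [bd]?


Character class [bd] matches any of: {b, d}
Scanning string 'iegibhjdeddih' character by character:
  pos 0: 'i' -> no
  pos 1: 'e' -> no
  pos 2: 'g' -> no
  pos 3: 'i' -> no
  pos 4: 'b' -> MATCH
  pos 5: 'h' -> no
  pos 6: 'j' -> no
  pos 7: 'd' -> MATCH
  pos 8: 'e' -> no
  pos 9: 'd' -> MATCH
  pos 10: 'd' -> MATCH
  pos 11: 'i' -> no
  pos 12: 'h' -> no
Total matches: 4

4


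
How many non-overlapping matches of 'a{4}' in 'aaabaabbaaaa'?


Pattern 'a{4}' matches exactly 4 consecutive a's (greedy, non-overlapping).
String: 'aaabaabbaaaa'
Scanning for runs of a's:
  Run at pos 0: 'aaa' (length 3) -> 0 match(es)
  Run at pos 4: 'aa' (length 2) -> 0 match(es)
  Run at pos 8: 'aaaa' (length 4) -> 1 match(es)
Matches found: ['aaaa']
Total: 1

1


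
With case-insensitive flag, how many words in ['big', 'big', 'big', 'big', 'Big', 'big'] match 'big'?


Case-insensitive matching: compare each word's lowercase form to 'big'.
  'big' -> lower='big' -> MATCH
  'big' -> lower='big' -> MATCH
  'big' -> lower='big' -> MATCH
  'big' -> lower='big' -> MATCH
  'Big' -> lower='big' -> MATCH
  'big' -> lower='big' -> MATCH
Matches: ['big', 'big', 'big', 'big', 'Big', 'big']
Count: 6

6


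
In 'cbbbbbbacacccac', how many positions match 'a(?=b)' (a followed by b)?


Lookahead 'a(?=b)' matches 'a' only when followed by 'b'.
String: 'cbbbbbbacacccac'
Checking each position where char is 'a':
  pos 7: 'a' -> no (next='c')
  pos 9: 'a' -> no (next='c')
  pos 13: 'a' -> no (next='c')
Matching positions: []
Count: 0

0


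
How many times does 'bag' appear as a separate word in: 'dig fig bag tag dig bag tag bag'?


Scanning each word for exact match 'bag':
  Word 1: 'dig' -> no
  Word 2: 'fig' -> no
  Word 3: 'bag' -> MATCH
  Word 4: 'tag' -> no
  Word 5: 'dig' -> no
  Word 6: 'bag' -> MATCH
  Word 7: 'tag' -> no
  Word 8: 'bag' -> MATCH
Total matches: 3

3


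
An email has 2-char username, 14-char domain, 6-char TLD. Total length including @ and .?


An email address has format: username@domain.tld
Username length: 2
'@' character: 1
Domain length: 14
'.' character: 1
TLD length: 6
Total = 2 + 1 + 14 + 1 + 6 = 24

24


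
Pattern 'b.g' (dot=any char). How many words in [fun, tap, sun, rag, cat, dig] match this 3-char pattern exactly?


Pattern 'b.g' means: starts with 'b', any single char, ends with 'g'.
Checking each word (must be exactly 3 chars):
  'fun' (len=3): no
  'tap' (len=3): no
  'sun' (len=3): no
  'rag' (len=3): no
  'cat' (len=3): no
  'dig' (len=3): no
Matching words: []
Total: 0

0


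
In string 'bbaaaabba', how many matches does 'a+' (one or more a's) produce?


Pattern 'a+' matches one or more consecutive a's.
String: 'bbaaaabba'
Scanning for runs of a:
  Match 1: 'aaaa' (length 4)
  Match 2: 'a' (length 1)
Total matches: 2

2


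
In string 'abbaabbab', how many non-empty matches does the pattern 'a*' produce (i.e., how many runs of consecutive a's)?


Pattern 'a*' matches zero or more a's. We want non-empty runs of consecutive a's.
String: 'abbaabbab'
Walking through the string to find runs of a's:
  Run 1: positions 0-0 -> 'a'
  Run 2: positions 3-4 -> 'aa'
  Run 3: positions 7-7 -> 'a'
Non-empty runs found: ['a', 'aa', 'a']
Count: 3

3


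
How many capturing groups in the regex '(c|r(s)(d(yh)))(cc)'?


To count capturing groups, count each '(' that starts a group.
Pattern: '(c|r(s)(d(yh)))(cc)'
Walking through the pattern:
  Position 0: '(' -> group #1
  Position 4: '(' -> group #2
  Position 7: '(' -> group #3
  Position 9: '(' -> group #4
  Position 15: '(' -> group #5
Total capturing groups: 5

5


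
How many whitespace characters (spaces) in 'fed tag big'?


\s matches whitespace characters (spaces, tabs, etc.).
Text: 'fed tag big'
This text has 3 words separated by spaces.
Number of spaces = number of words - 1 = 3 - 1 = 2

2


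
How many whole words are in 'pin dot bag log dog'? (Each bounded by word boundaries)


Word boundaries (\b) mark the start/end of each word.
Text: 'pin dot bag log dog'
Splitting by whitespace:
  Word 1: 'pin'
  Word 2: 'dot'
  Word 3: 'bag'
  Word 4: 'log'
  Word 5: 'dog'
Total whole words: 5

5


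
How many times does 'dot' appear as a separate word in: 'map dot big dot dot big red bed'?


Scanning each word for exact match 'dot':
  Word 1: 'map' -> no
  Word 2: 'dot' -> MATCH
  Word 3: 'big' -> no
  Word 4: 'dot' -> MATCH
  Word 5: 'dot' -> MATCH
  Word 6: 'big' -> no
  Word 7: 'red' -> no
  Word 8: 'bed' -> no
Total matches: 3

3


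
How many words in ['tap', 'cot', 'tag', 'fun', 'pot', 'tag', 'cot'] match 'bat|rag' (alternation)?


Alternation 'bat|rag' matches either 'bat' or 'rag'.
Checking each word:
  'tap' -> no
  'cot' -> no
  'tag' -> no
  'fun' -> no
  'pot' -> no
  'tag' -> no
  'cot' -> no
Matches: []
Count: 0

0


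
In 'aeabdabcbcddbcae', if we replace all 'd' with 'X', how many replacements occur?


re.sub('d', 'X', text) replaces every occurrence of 'd' with 'X'.
Text: 'aeabdabcbcddbcae'
Scanning for 'd':
  pos 4: 'd' -> replacement #1
  pos 10: 'd' -> replacement #2
  pos 11: 'd' -> replacement #3
Total replacements: 3

3


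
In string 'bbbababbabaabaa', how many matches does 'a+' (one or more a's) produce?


Pattern 'a+' matches one or more consecutive a's.
String: 'bbbababbabaabaa'
Scanning for runs of a:
  Match 1: 'a' (length 1)
  Match 2: 'a' (length 1)
  Match 3: 'a' (length 1)
  Match 4: 'aa' (length 2)
  Match 5: 'aa' (length 2)
Total matches: 5

5


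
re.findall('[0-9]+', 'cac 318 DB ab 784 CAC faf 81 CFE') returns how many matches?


Pattern '[0-9]+' finds one or more digits.
Text: 'cac 318 DB ab 784 CAC faf 81 CFE'
Scanning for matches:
  Match 1: '318'
  Match 2: '784'
  Match 3: '81'
Total matches: 3

3


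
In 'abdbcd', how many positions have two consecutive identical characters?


Looking for consecutive identical characters in 'abdbcd':
  pos 0-1: 'a' vs 'b' -> different
  pos 1-2: 'b' vs 'd' -> different
  pos 2-3: 'd' vs 'b' -> different
  pos 3-4: 'b' vs 'c' -> different
  pos 4-5: 'c' vs 'd' -> different
Consecutive identical pairs: []
Count: 0

0


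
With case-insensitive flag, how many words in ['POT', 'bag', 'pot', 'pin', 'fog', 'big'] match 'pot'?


Case-insensitive matching: compare each word's lowercase form to 'pot'.
  'POT' -> lower='pot' -> MATCH
  'bag' -> lower='bag' -> no
  'pot' -> lower='pot' -> MATCH
  'pin' -> lower='pin' -> no
  'fog' -> lower='fog' -> no
  'big' -> lower='big' -> no
Matches: ['POT', 'pot']
Count: 2

2


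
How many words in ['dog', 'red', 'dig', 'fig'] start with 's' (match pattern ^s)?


Pattern ^s anchors to start of word. Check which words begin with 's':
  'dog' -> no
  'red' -> no
  'dig' -> no
  'fig' -> no
Matching words: []
Count: 0

0


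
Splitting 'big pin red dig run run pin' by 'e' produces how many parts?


Splitting by 'e' breaks the string at each occurrence of the separator.
Text: 'big pin red dig run run pin'
Parts after split:
  Part 1: 'big pin r'
  Part 2: 'd dig run run pin'
Total parts: 2

2


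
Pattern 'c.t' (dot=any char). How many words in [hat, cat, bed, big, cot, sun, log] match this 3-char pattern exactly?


Pattern 'c.t' means: starts with 'c', any single char, ends with 't'.
Checking each word (must be exactly 3 chars):
  'hat' (len=3): no
  'cat' (len=3): MATCH
  'bed' (len=3): no
  'big' (len=3): no
  'cot' (len=3): MATCH
  'sun' (len=3): no
  'log' (len=3): no
Matching words: ['cat', 'cot']
Total: 2

2


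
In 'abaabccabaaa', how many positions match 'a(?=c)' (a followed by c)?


Lookahead 'a(?=c)' matches 'a' only when followed by 'c'.
String: 'abaabccabaaa'
Checking each position where char is 'a':
  pos 0: 'a' -> no (next='b')
  pos 2: 'a' -> no (next='a')
  pos 3: 'a' -> no (next='b')
  pos 7: 'a' -> no (next='b')
  pos 9: 'a' -> no (next='a')
  pos 10: 'a' -> no (next='a')
Matching positions: []
Count: 0

0


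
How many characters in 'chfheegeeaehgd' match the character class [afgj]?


Character class [afgj] matches any of: {a, f, g, j}
Scanning string 'chfheegeeaehgd' character by character:
  pos 0: 'c' -> no
  pos 1: 'h' -> no
  pos 2: 'f' -> MATCH
  pos 3: 'h' -> no
  pos 4: 'e' -> no
  pos 5: 'e' -> no
  pos 6: 'g' -> MATCH
  pos 7: 'e' -> no
  pos 8: 'e' -> no
  pos 9: 'a' -> MATCH
  pos 10: 'e' -> no
  pos 11: 'h' -> no
  pos 12: 'g' -> MATCH
  pos 13: 'd' -> no
Total matches: 4

4


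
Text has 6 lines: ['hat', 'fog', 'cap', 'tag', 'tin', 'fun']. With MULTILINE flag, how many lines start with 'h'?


With MULTILINE flag, ^ matches the start of each line.
Lines: ['hat', 'fog', 'cap', 'tag', 'tin', 'fun']
Checking which lines start with 'h':
  Line 1: 'hat' -> MATCH
  Line 2: 'fog' -> no
  Line 3: 'cap' -> no
  Line 4: 'tag' -> no
  Line 5: 'tin' -> no
  Line 6: 'fun' -> no
Matching lines: ['hat']
Count: 1

1


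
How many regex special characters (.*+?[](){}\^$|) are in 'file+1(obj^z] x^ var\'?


Regex special characters are: . * + ? [ ] ( ) { } \ ^ $ |
Scanning 'file+1(obj^z] x^ var\':
  pos 4: '+' -> SPECIAL
  pos 6: '(' -> SPECIAL
  pos 10: '^' -> SPECIAL
  pos 12: ']' -> SPECIAL
  pos 15: '^' -> SPECIAL
  pos 20: '\' -> SPECIAL
Special chars found: ['+', '(', '^', ']', '^', '\\']
Total: 6

6


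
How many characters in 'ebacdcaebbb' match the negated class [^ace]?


Negated class [^ace] matches any char NOT in {a, c, e}
Scanning 'ebacdcaebbb':
  pos 0: 'e' -> no (excluded)
  pos 1: 'b' -> MATCH
  pos 2: 'a' -> no (excluded)
  pos 3: 'c' -> no (excluded)
  pos 4: 'd' -> MATCH
  pos 5: 'c' -> no (excluded)
  pos 6: 'a' -> no (excluded)
  pos 7: 'e' -> no (excluded)
  pos 8: 'b' -> MATCH
  pos 9: 'b' -> MATCH
  pos 10: 'b' -> MATCH
Total matches: 5

5


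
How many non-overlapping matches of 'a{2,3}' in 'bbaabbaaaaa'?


Pattern 'a{2,3}' matches between 2 and 3 consecutive a's (greedy).
String: 'bbaabbaaaaa'
Finding runs of a's and applying greedy matching:
  Run at pos 2: 'aa' (length 2)
  Run at pos 6: 'aaaaa' (length 5)
Matches: ['aa', 'aaa', 'aa']
Count: 3

3


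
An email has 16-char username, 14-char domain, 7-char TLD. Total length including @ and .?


An email address has format: username@domain.tld
Username length: 16
'@' character: 1
Domain length: 14
'.' character: 1
TLD length: 7
Total = 16 + 1 + 14 + 1 + 7 = 39

39


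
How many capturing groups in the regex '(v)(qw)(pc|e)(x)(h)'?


To count capturing groups, count each '(' that starts a group.
Pattern: '(v)(qw)(pc|e)(x)(h)'
Walking through the pattern:
  Position 0: '(' -> group #1
  Position 3: '(' -> group #2
  Position 7: '(' -> group #3
  Position 13: '(' -> group #4
  Position 16: '(' -> group #5
Total capturing groups: 5

5


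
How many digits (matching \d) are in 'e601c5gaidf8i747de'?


\d matches any digit 0-9.
Scanning 'e601c5gaidf8i747de':
  pos 1: '6' -> DIGIT
  pos 2: '0' -> DIGIT
  pos 3: '1' -> DIGIT
  pos 5: '5' -> DIGIT
  pos 11: '8' -> DIGIT
  pos 13: '7' -> DIGIT
  pos 14: '4' -> DIGIT
  pos 15: '7' -> DIGIT
Digits found: ['6', '0', '1', '5', '8', '7', '4', '7']
Total: 8

8


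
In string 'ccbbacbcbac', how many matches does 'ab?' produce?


Pattern 'ab?' matches 'a' optionally followed by 'b'.
String: 'ccbbacbcbac'
Scanning left to right for 'a' then checking next char:
  Match 1: 'a' (a not followed by b)
  Match 2: 'a' (a not followed by b)
Total matches: 2

2


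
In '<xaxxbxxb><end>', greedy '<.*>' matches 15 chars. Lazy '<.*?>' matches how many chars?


Greedy '<.*>' tries to match as MUCH as possible.
Lazy '<.*?>' tries to match as LITTLE as possible.

String: '<xaxxbxxb><end>'
Greedy '<.*>' starts at first '<' and extends to the LAST '>': '<xaxxbxxb><end>' (15 chars)
Lazy '<.*?>' starts at first '<' and stops at the FIRST '>': '<xaxxbxxb>' (10 chars)

10


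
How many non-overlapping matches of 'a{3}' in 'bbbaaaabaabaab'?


Pattern 'a{3}' matches exactly 3 consecutive a's (greedy, non-overlapping).
String: 'bbbaaaabaabaab'
Scanning for runs of a's:
  Run at pos 3: 'aaaa' (length 4) -> 1 match(es)
  Run at pos 8: 'aa' (length 2) -> 0 match(es)
  Run at pos 11: 'aa' (length 2) -> 0 match(es)
Matches found: ['aaa']
Total: 1

1


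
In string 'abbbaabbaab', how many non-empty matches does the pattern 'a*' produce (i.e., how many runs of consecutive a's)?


Pattern 'a*' matches zero or more a's. We want non-empty runs of consecutive a's.
String: 'abbbaabbaab'
Walking through the string to find runs of a's:
  Run 1: positions 0-0 -> 'a'
  Run 2: positions 4-5 -> 'aa'
  Run 3: positions 8-9 -> 'aa'
Non-empty runs found: ['a', 'aa', 'aa']
Count: 3

3


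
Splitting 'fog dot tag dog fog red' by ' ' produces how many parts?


Splitting by ' ' breaks the string at each occurrence of the separator.
Text: 'fog dot tag dog fog red'
Parts after split:
  Part 1: 'fog'
  Part 2: 'dot'
  Part 3: 'tag'
  Part 4: 'dog'
  Part 5: 'fog'
  Part 6: 'red'
Total parts: 6

6


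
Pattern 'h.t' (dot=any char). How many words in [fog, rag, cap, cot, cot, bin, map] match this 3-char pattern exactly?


Pattern 'h.t' means: starts with 'h', any single char, ends with 't'.
Checking each word (must be exactly 3 chars):
  'fog' (len=3): no
  'rag' (len=3): no
  'cap' (len=3): no
  'cot' (len=3): no
  'cot' (len=3): no
  'bin' (len=3): no
  'map' (len=3): no
Matching words: []
Total: 0

0


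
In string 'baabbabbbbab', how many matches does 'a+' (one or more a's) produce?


Pattern 'a+' matches one or more consecutive a's.
String: 'baabbabbbbab'
Scanning for runs of a:
  Match 1: 'aa' (length 2)
  Match 2: 'a' (length 1)
  Match 3: 'a' (length 1)
Total matches: 3

3


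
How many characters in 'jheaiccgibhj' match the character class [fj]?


Character class [fj] matches any of: {f, j}
Scanning string 'jheaiccgibhj' character by character:
  pos 0: 'j' -> MATCH
  pos 1: 'h' -> no
  pos 2: 'e' -> no
  pos 3: 'a' -> no
  pos 4: 'i' -> no
  pos 5: 'c' -> no
  pos 6: 'c' -> no
  pos 7: 'g' -> no
  pos 8: 'i' -> no
  pos 9: 'b' -> no
  pos 10: 'h' -> no
  pos 11: 'j' -> MATCH
Total matches: 2

2


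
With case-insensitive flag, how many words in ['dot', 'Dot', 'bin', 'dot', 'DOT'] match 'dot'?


Case-insensitive matching: compare each word's lowercase form to 'dot'.
  'dot' -> lower='dot' -> MATCH
  'Dot' -> lower='dot' -> MATCH
  'bin' -> lower='bin' -> no
  'dot' -> lower='dot' -> MATCH
  'DOT' -> lower='dot' -> MATCH
Matches: ['dot', 'Dot', 'dot', 'DOT']
Count: 4

4


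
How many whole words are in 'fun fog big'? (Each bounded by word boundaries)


Word boundaries (\b) mark the start/end of each word.
Text: 'fun fog big'
Splitting by whitespace:
  Word 1: 'fun'
  Word 2: 'fog'
  Word 3: 'big'
Total whole words: 3

3


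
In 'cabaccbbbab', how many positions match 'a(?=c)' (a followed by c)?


Lookahead 'a(?=c)' matches 'a' only when followed by 'c'.
String: 'cabaccbbbab'
Checking each position where char is 'a':
  pos 1: 'a' -> no (next='b')
  pos 3: 'a' -> MATCH (next='c')
  pos 9: 'a' -> no (next='b')
Matching positions: [3]
Count: 1

1


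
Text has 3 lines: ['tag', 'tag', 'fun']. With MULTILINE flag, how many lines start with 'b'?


With MULTILINE flag, ^ matches the start of each line.
Lines: ['tag', 'tag', 'fun']
Checking which lines start with 'b':
  Line 1: 'tag' -> no
  Line 2: 'tag' -> no
  Line 3: 'fun' -> no
Matching lines: []
Count: 0

0


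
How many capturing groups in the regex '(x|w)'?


To count capturing groups, count each '(' that starts a group.
Pattern: '(x|w)'
Walking through the pattern:
  Position 0: '(' -> group #1
Total capturing groups: 1

1


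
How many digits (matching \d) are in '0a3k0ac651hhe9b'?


\d matches any digit 0-9.
Scanning '0a3k0ac651hhe9b':
  pos 0: '0' -> DIGIT
  pos 2: '3' -> DIGIT
  pos 4: '0' -> DIGIT
  pos 7: '6' -> DIGIT
  pos 8: '5' -> DIGIT
  pos 9: '1' -> DIGIT
  pos 13: '9' -> DIGIT
Digits found: ['0', '3', '0', '6', '5', '1', '9']
Total: 7

7


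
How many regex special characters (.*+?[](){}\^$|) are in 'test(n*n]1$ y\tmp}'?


Regex special characters are: . * + ? [ ] ( ) { } \ ^ $ |
Scanning 'test(n*n]1$ y\tmp}':
  pos 4: '(' -> SPECIAL
  pos 6: '*' -> SPECIAL
  pos 8: ']' -> SPECIAL
  pos 10: '$' -> SPECIAL
  pos 13: '\' -> SPECIAL
  pos 17: '}' -> SPECIAL
Special chars found: ['(', '*', ']', '$', '\\', '}']
Total: 6

6


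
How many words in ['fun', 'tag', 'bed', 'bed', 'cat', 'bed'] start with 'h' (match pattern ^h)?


Pattern ^h anchors to start of word. Check which words begin with 'h':
  'fun' -> no
  'tag' -> no
  'bed' -> no
  'bed' -> no
  'cat' -> no
  'bed' -> no
Matching words: []
Count: 0

0


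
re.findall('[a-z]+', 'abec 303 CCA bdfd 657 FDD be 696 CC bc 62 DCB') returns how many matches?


Pattern '[a-z]+' finds one or more lowercase letters.
Text: 'abec 303 CCA bdfd 657 FDD be 696 CC bc 62 DCB'
Scanning for matches:
  Match 1: 'abec'
  Match 2: 'bdfd'
  Match 3: 'be'
  Match 4: 'bc'
Total matches: 4

4


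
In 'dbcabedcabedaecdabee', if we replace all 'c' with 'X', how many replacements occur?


re.sub('c', 'X', text) replaces every occurrence of 'c' with 'X'.
Text: 'dbcabedcabedaecdabee'
Scanning for 'c':
  pos 2: 'c' -> replacement #1
  pos 7: 'c' -> replacement #2
  pos 14: 'c' -> replacement #3
Total replacements: 3

3


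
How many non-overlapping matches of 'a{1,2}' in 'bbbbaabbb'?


Pattern 'a{1,2}' matches between 1 and 2 consecutive a's (greedy).
String: 'bbbbaabbb'
Finding runs of a's and applying greedy matching:
  Run at pos 4: 'aa' (length 2)
Matches: ['aa']
Count: 1

1


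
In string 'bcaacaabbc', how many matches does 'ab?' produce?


Pattern 'ab?' matches 'a' optionally followed by 'b'.
String: 'bcaacaabbc'
Scanning left to right for 'a' then checking next char:
  Match 1: 'a' (a not followed by b)
  Match 2: 'a' (a not followed by b)
  Match 3: 'a' (a not followed by b)
  Match 4: 'ab' (a followed by b)
Total matches: 4

4
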